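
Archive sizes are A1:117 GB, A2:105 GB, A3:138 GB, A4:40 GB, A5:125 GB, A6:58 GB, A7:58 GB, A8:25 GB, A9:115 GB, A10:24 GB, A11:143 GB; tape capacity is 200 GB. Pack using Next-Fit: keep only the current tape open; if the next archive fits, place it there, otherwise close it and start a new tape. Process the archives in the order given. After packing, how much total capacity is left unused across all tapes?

tape 1: place A1 (117 GB), 83 GB left
tape 2: place A2 (105 GB), 95 GB left
tape 3: place A3 (138 GB), 62 GB left
tape 3: place A4 (40 GB), 22 GB left
tape 4: place A5 (125 GB), 75 GB left
tape 4: place A6 (58 GB), 17 GB left
tape 5: place A7 (58 GB), 142 GB left
tape 5: place A8 (25 GB), 117 GB left
tape 5: place A9 (115 GB), 2 GB left
tape 6: place A10 (24 GB), 176 GB left
tape 6: place A11 (143 GB), 33 GB left
6 tapes × 200 GB = 1200 GB; used 948 GB; unused 252 GB.

252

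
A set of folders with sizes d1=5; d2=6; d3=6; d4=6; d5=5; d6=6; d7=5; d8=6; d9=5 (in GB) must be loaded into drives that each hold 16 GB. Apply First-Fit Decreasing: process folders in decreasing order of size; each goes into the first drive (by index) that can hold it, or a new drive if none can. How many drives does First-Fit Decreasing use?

4

Sorted descending: 6, 6, 6, 6, 6, 5, 5, 5, 5.
Put 6 GB in drive 1; 10 GB remain.
Put 6 GB in drive 1; 4 GB remain.
Put 6 GB in drive 2; 10 GB remain.
Put 6 GB in drive 2; 4 GB remain.
Put 6 GB in drive 3; 10 GB remain.
Put 5 GB in drive 3; 5 GB remain.
Put 5 GB in drive 3; 0 GB remain.
Put 5 GB in drive 4; 11 GB remain.
Put 5 GB in drive 4; 6 GB remain.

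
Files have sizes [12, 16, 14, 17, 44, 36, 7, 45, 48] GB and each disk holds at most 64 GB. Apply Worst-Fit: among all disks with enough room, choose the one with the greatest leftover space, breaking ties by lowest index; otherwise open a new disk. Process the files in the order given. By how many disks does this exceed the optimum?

Worst-Fit: [12,16,14,17] [44] [36,7] [45] [48] → 5 disks.
Total size 239 GB; any packing needs at least ⌈239/64⌉ = 4 disks.
An optimal packing achieves that bound: [48,16] [45,17] [44,14] [36,12,7] → 4 disks.
Excess: 5 − 4 = 1.

1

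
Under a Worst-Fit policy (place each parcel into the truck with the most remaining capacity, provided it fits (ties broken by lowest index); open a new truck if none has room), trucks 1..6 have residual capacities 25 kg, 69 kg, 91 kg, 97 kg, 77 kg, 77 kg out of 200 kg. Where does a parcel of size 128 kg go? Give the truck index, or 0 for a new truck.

No truck has ≥ 128 kg free, so a new truck is opened.

0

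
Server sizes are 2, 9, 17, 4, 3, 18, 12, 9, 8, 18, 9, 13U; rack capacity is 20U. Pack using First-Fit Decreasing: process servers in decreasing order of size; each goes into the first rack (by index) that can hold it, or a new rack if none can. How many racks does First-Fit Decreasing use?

7 racks

Sorted descending: 18, 18, 17, 13, 12, 9, 9, 9, 8, 4, 3, 2.
rack 1: place 18U, 2U left
rack 2: place 18U, 2U left
rack 3: place 17U, 3U left
rack 4: place 13U, 7U left
rack 5: place 12U, 8U left
rack 6: place 9U, 11U left
rack 6: place 9U, 2U left
rack 7: place 9U, 11U left
rack 5: place 8U, 0U left
rack 4: place 4U, 3U left
rack 3: place 3U, 0U left
rack 1: place 2U, 0U left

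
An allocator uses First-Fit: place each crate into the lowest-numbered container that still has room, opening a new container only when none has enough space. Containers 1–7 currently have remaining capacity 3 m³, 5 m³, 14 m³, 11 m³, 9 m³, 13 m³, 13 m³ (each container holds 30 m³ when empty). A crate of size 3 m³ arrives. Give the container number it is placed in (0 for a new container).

1

Containers with room: container 1 (3 m³), container 2 (5 m³), container 3 (14 m³), container 4 (11 m³), container 5 (9 m³), container 6 (13 m³), container 7 (13 m³).
The first with room is container 1.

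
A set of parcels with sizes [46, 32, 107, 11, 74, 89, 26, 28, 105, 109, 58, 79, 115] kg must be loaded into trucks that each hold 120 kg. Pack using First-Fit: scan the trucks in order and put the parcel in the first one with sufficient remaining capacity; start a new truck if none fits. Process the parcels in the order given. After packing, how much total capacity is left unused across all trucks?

201

Put 46 kg in truck 1; 74 kg remain.
Put 32 kg in truck 1; 42 kg remain.
Put 107 kg in truck 2; 13 kg remain.
Put 11 kg in truck 1; 31 kg remain.
Put 74 kg in truck 3; 46 kg remain.
Put 89 kg in truck 4; 31 kg remain.
Put 26 kg in truck 1; 5 kg remain.
Put 28 kg in truck 3; 18 kg remain.
Put 105 kg in truck 5; 15 kg remain.
Put 109 kg in truck 6; 11 kg remain.
Put 58 kg in truck 7; 62 kg remain.
Put 79 kg in truck 8; 41 kg remain.
Put 115 kg in truck 9; 5 kg remain.
9 trucks × 120 kg = 1080 kg; used 879 kg; unused 201 kg.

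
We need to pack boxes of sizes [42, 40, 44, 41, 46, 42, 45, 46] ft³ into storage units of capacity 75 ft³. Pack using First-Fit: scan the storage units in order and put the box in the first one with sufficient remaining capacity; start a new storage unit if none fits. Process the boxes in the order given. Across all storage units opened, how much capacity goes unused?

Put 42 ft³ in storage unit 1; 33 ft³ remain.
Put 40 ft³ in storage unit 2; 35 ft³ remain.
Put 44 ft³ in storage unit 3; 31 ft³ remain.
Put 41 ft³ in storage unit 4; 34 ft³ remain.
Put 46 ft³ in storage unit 5; 29 ft³ remain.
Put 42 ft³ in storage unit 6; 33 ft³ remain.
Put 45 ft³ in storage unit 7; 30 ft³ remain.
Put 46 ft³ in storage unit 8; 29 ft³ remain.
8 storage units × 75 ft³ = 600 ft³; used 346 ft³; unused 254 ft³.

254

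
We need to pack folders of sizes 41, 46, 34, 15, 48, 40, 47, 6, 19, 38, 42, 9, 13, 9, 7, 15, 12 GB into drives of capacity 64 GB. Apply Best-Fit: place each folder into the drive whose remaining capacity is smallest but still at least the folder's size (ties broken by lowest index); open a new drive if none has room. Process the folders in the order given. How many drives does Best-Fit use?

41 GB → drive 1 (remaining 23 GB)
46 GB → drive 2 (remaining 18 GB)
34 GB → drive 3 (remaining 30 GB)
15 GB → drive 2 (remaining 3 GB)
48 GB → drive 4 (remaining 16 GB)
40 GB → drive 5 (remaining 24 GB)
47 GB → drive 6 (remaining 17 GB)
6 GB → drive 4 (remaining 10 GB)
19 GB → drive 1 (remaining 4 GB)
38 GB → drive 7 (remaining 26 GB)
42 GB → drive 8 (remaining 22 GB)
9 GB → drive 4 (remaining 1 GB)
13 GB → drive 6 (remaining 4 GB)
9 GB → drive 8 (remaining 13 GB)
7 GB → drive 8 (remaining 6 GB)
15 GB → drive 5 (remaining 9 GB)
12 GB → drive 7 (remaining 14 GB)
Final drives: [41,19] [46,15] [34] [48,6,9] [40,15] [47,13] [38,12] [42,9,7].

8 drives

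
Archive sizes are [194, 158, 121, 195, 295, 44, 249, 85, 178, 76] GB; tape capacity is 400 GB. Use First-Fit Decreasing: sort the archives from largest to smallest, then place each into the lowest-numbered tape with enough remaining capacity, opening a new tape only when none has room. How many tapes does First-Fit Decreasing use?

5

Sorted descending: 295, 249, 195, 194, 178, 158, 121, 85, 76, 44.
295 GB → tape 1 (remaining 105 GB)
249 GB → tape 2 (remaining 151 GB)
195 GB → tape 3 (remaining 205 GB)
194 GB → tape 3 (remaining 11 GB)
178 GB → tape 4 (remaining 222 GB)
158 GB → tape 4 (remaining 64 GB)
121 GB → tape 2 (remaining 30 GB)
85 GB → tape 1 (remaining 20 GB)
76 GB → tape 5 (remaining 324 GB)
44 GB → tape 4 (remaining 20 GB)
Final tapes: [295,85] [249,121] [195,194] [178,158,44] [76].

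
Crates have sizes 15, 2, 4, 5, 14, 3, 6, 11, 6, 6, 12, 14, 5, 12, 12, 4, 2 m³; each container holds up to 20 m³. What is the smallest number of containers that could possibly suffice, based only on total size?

Total size = 15 + 2 + 4 + 5 + 14 + 3 + 6 + 11 + 6 + 6 + 12 + 14 + 5 + 12 + 12 + 4 + 2 = 133 m³.
⌈133 / 20⌉ = 7.

7 containers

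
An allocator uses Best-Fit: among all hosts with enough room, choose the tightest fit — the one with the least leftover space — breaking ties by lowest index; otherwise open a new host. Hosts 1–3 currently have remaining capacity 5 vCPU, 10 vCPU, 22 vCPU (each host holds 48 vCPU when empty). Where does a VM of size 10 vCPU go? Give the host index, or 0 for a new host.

Hosts with room: host 2 (10 vCPU), host 3 (22 vCPU).
Tightest fit is host 2 with 10 vCPU free.

2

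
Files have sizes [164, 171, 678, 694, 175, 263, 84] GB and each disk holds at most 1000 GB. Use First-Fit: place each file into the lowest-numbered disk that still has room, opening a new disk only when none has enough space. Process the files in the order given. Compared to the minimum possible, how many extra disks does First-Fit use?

First-Fit: [164,171,175,263,84] [678] [694] → 3 disks.
Total size 2229 GB; any packing needs at least ⌈2229/1000⌉ = 3 disks.
So 3 is already optimal.

0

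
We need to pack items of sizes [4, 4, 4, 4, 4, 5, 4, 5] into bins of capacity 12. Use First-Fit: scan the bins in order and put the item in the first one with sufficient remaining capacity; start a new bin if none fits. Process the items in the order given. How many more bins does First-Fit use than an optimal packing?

0

First-Fit: [4,4,4] [4,4,4] [5,5] → 3 bins.
Total size 34; any packing needs at least ⌈34/12⌉ = 3 bins.
So 3 is already optimal.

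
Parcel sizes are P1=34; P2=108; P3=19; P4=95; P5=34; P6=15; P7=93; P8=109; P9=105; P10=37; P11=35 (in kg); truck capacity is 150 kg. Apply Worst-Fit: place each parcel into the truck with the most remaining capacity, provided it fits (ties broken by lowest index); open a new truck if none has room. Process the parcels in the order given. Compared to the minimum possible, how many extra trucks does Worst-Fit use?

0

Worst-Fit: [34,108] [19,95,34] [15,93,35] [109] [105,37] → 5 trucks.
Total size 684 kg; any packing needs at least ⌈684/150⌉ = 5 trucks.
So 5 is already optimal.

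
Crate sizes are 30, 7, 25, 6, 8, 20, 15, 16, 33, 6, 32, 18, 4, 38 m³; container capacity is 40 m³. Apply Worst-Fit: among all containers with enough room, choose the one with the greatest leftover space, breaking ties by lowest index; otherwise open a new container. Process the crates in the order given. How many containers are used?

7 containers

Put 30 m³ in container 1; 10 m³ remain.
Put 7 m³ in container 1; 3 m³ remain.
Put 25 m³ in container 2; 15 m³ remain.
Put 6 m³ in container 2; 9 m³ remain.
Put 8 m³ in container 2; 1 m³ remain.
Put 20 m³ in container 3; 20 m³ remain.
Put 15 m³ in container 3; 5 m³ remain.
Put 16 m³ in container 4; 24 m³ remain.
Put 33 m³ in container 5; 7 m³ remain.
Put 6 m³ in container 4; 18 m³ remain.
Put 32 m³ in container 6; 8 m³ remain.
Put 18 m³ in container 4; 0 m³ remain.
Put 4 m³ in container 6; 4 m³ remain.
Put 38 m³ in container 7; 2 m³ remain.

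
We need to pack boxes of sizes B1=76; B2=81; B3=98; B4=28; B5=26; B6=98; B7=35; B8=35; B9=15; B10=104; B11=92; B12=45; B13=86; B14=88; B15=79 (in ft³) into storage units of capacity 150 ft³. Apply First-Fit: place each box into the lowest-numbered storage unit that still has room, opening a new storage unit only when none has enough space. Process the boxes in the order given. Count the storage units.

9 storage units

B1 (76 ft³) → storage unit 1 (remaining 74 ft³)
B2 (81 ft³) → storage unit 2 (remaining 69 ft³)
B3 (98 ft³) → storage unit 3 (remaining 52 ft³)
B4 (28 ft³) → storage unit 1 (remaining 46 ft³)
B5 (26 ft³) → storage unit 1 (remaining 20 ft³)
B6 (98 ft³) → storage unit 4 (remaining 52 ft³)
B7 (35 ft³) → storage unit 2 (remaining 34 ft³)
B8 (35 ft³) → storage unit 3 (remaining 17 ft³)
B9 (15 ft³) → storage unit 1 (remaining 5 ft³)
B10 (104 ft³) → storage unit 5 (remaining 46 ft³)
B11 (92 ft³) → storage unit 6 (remaining 58 ft³)
B12 (45 ft³) → storage unit 4 (remaining 7 ft³)
B13 (86 ft³) → storage unit 7 (remaining 64 ft³)
B14 (88 ft³) → storage unit 8 (remaining 62 ft³)
B15 (79 ft³) → storage unit 9 (remaining 71 ft³)
Final storage units: [76,28,26,15] [81,35] [98,35] [98,45] [104] [92] [86] [88] [79].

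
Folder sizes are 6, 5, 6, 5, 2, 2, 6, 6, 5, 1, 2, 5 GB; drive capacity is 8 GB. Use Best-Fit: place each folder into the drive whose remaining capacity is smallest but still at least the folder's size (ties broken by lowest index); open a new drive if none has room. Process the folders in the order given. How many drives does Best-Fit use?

8 drives

Put 6 GB in drive 1; 2 GB remain.
Put 5 GB in drive 2; 3 GB remain.
Put 6 GB in drive 3; 2 GB remain.
Put 5 GB in drive 4; 3 GB remain.
Put 2 GB in drive 1; 0 GB remain.
Put 2 GB in drive 3; 0 GB remain.
Put 6 GB in drive 5; 2 GB remain.
Put 6 GB in drive 6; 2 GB remain.
Put 5 GB in drive 7; 3 GB remain.
Put 1 GB in drive 5; 1 GB remain.
Put 2 GB in drive 6; 0 GB remain.
Put 5 GB in drive 8; 3 GB remain.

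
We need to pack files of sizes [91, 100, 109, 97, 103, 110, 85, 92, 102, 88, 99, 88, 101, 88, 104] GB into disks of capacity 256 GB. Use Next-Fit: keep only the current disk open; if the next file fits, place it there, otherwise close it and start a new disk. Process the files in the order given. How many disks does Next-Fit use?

8

Put 91 GB in disk 1; 165 GB remain.
Put 100 GB in disk 1; 65 GB remain.
Put 109 GB in disk 2; 147 GB remain.
Put 97 GB in disk 2; 50 GB remain.
Put 103 GB in disk 3; 153 GB remain.
Put 110 GB in disk 3; 43 GB remain.
Put 85 GB in disk 4; 171 GB remain.
Put 92 GB in disk 4; 79 GB remain.
Put 102 GB in disk 5; 154 GB remain.
Put 88 GB in disk 5; 66 GB remain.
Put 99 GB in disk 6; 157 GB remain.
Put 88 GB in disk 6; 69 GB remain.
Put 101 GB in disk 7; 155 GB remain.
Put 88 GB in disk 7; 67 GB remain.
Put 104 GB in disk 8; 152 GB remain.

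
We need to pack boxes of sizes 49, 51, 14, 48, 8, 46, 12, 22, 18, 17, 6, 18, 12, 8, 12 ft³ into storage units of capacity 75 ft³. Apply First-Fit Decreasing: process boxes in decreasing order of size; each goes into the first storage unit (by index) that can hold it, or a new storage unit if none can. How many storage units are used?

Sorted descending: 51, 49, 48, 46, 22, 18, 18, 17, 14, 12, 12, 12, 8, 8, 6.
Put 51 ft³ in storage unit 1; 24 ft³ remain.
Put 49 ft³ in storage unit 2; 26 ft³ remain.
Put 48 ft³ in storage unit 3; 27 ft³ remain.
Put 46 ft³ in storage unit 4; 29 ft³ remain.
Put 22 ft³ in storage unit 1; 2 ft³ remain.
Put 18 ft³ in storage unit 2; 8 ft³ remain.
Put 18 ft³ in storage unit 3; 9 ft³ remain.
Put 17 ft³ in storage unit 4; 12 ft³ remain.
Put 14 ft³ in storage unit 5; 61 ft³ remain.
Put 12 ft³ in storage unit 4; 0 ft³ remain.
Put 12 ft³ in storage unit 5; 49 ft³ remain.
Put 12 ft³ in storage unit 5; 37 ft³ remain.
Put 8 ft³ in storage unit 2; 0 ft³ remain.
Put 8 ft³ in storage unit 3; 1 ft³ remain.
Put 6 ft³ in storage unit 5; 31 ft³ remain.
Final storage units: [51,22] [49,18,8] [48,18,8] [46,17,12] [14,12,12,6].

5 storage units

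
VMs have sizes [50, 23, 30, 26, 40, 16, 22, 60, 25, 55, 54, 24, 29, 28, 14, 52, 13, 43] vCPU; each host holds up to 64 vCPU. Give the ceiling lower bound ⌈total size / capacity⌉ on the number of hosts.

Total size = 50 + 23 + 30 + 26 + 40 + 16 + 22 + 60 + 25 + 55 + 54 + 24 + 29 + 28 + 14 + 52 + 13 + 43 = 604 vCPU.
⌈604 / 64⌉ = 10.

10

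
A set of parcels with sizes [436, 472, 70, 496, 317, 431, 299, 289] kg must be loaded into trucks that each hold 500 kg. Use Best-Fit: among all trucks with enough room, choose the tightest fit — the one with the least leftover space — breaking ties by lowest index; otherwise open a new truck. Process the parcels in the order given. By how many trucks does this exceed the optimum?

Best-Fit: [436] [472] [70,317] [496] [431] [299] [289] → 7 trucks.
7 parcels exceed 250 kg (half the capacity), and no two of those can share a truck, so at least 7 trucks are needed.
So 7 is already optimal.

0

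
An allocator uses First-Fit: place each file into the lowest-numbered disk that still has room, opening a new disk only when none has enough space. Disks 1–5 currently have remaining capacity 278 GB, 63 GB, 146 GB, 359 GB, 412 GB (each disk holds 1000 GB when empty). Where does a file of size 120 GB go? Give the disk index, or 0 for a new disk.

Disks with room: disk 1 (278 GB), disk 3 (146 GB), disk 4 (359 GB), disk 5 (412 GB).
The first with room is disk 1.

1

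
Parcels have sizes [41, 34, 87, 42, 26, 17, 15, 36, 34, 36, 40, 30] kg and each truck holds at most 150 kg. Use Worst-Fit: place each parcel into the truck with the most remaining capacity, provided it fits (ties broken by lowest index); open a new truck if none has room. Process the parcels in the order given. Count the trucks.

4

truck 1: place 41 kg, 109 kg left
truck 1: place 34 kg, 75 kg left
truck 2: place 87 kg, 63 kg left
truck 1: place 42 kg, 33 kg left
truck 2: place 26 kg, 37 kg left
truck 2: place 17 kg, 20 kg left
truck 1: place 15 kg, 18 kg left
truck 3: place 36 kg, 114 kg left
truck 3: place 34 kg, 80 kg left
truck 3: place 36 kg, 44 kg left
truck 3: place 40 kg, 4 kg left
truck 4: place 30 kg, 120 kg left
Final trucks: [41,34,42,15] [87,26,17] [36,34,36,40] [30].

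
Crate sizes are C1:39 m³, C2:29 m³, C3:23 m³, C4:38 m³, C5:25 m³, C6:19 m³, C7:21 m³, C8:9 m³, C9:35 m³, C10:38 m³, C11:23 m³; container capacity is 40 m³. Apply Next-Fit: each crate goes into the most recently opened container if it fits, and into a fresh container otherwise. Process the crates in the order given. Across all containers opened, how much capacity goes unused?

Put C1 (39 m³) in container 1; 1 m³ remain.
Put C2 (29 m³) in container 2; 11 m³ remain.
Put C3 (23 m³) in container 3; 17 m³ remain.
Put C4 (38 m³) in container 4; 2 m³ remain.
Put C5 (25 m³) in container 5; 15 m³ remain.
Put C6 (19 m³) in container 6; 21 m³ remain.
Put C7 (21 m³) in container 6; 0 m³ remain.
Put C8 (9 m³) in container 7; 31 m³ remain.
Put C9 (35 m³) in container 8; 5 m³ remain.
Put C10 (38 m³) in container 9; 2 m³ remain.
Put C11 (23 m³) in container 10; 17 m³ remain.
10 containers × 40 m³ = 400 m³; used 299 m³; unused 101 m³.

101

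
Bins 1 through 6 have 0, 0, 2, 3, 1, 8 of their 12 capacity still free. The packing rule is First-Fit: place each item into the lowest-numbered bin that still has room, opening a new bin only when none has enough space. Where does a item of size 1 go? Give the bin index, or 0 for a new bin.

Bins with room: bin 3 (2), bin 4 (3), bin 5 (1), bin 6 (8).
The first with room is bin 3.

3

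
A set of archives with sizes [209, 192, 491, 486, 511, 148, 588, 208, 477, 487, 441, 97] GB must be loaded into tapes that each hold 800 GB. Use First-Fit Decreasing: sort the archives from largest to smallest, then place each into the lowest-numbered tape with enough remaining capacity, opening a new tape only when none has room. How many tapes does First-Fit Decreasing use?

Sorted descending: 588, 511, 491, 487, 486, 477, 441, 209, 208, 192, 148, 97.
Put 588 GB in tape 1; 212 GB remain.
Put 511 GB in tape 2; 289 GB remain.
Put 491 GB in tape 3; 309 GB remain.
Put 487 GB in tape 4; 313 GB remain.
Put 486 GB in tape 5; 314 GB remain.
Put 477 GB in tape 6; 323 GB remain.
Put 441 GB in tape 7; 359 GB remain.
Put 209 GB in tape 1; 3 GB remain.
Put 208 GB in tape 2; 81 GB remain.
Put 192 GB in tape 3; 117 GB remain.
Put 148 GB in tape 4; 165 GB remain.
Put 97 GB in tape 3; 20 GB remain.

7 tapes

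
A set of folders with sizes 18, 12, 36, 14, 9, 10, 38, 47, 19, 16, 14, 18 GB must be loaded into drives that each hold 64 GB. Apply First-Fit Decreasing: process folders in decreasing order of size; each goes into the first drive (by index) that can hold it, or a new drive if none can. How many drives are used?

Sorted descending: 47, 38, 36, 19, 18, 18, 16, 14, 14, 12, 10, 9.
Put 47 GB in drive 1; 17 GB remain.
Put 38 GB in drive 2; 26 GB remain.
Put 36 GB in drive 3; 28 GB remain.
Put 19 GB in drive 2; 7 GB remain.
Put 18 GB in drive 3; 10 GB remain.
Put 18 GB in drive 4; 46 GB remain.
Put 16 GB in drive 1; 1 GB remain.
Put 14 GB in drive 4; 32 GB remain.
Put 14 GB in drive 4; 18 GB remain.
Put 12 GB in drive 4; 6 GB remain.
Put 10 GB in drive 3; 0 GB remain.
Put 9 GB in drive 5; 55 GB remain.
Final drives: [47,16] [38,19] [36,18,10] [18,14,14,12] [9].

5 drives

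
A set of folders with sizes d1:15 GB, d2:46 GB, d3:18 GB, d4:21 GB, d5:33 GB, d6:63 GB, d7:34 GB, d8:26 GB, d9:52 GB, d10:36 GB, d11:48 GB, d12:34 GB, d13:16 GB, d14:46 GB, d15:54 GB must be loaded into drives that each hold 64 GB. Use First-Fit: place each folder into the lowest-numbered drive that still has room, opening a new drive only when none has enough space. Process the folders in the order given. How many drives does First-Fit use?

drive 1: place d1 (15 GB), 49 GB left
drive 1: place d2 (46 GB), 3 GB left
drive 2: place d3 (18 GB), 46 GB left
drive 2: place d4 (21 GB), 25 GB left
drive 3: place d5 (33 GB), 31 GB left
drive 4: place d6 (63 GB), 1 GB left
drive 5: place d7 (34 GB), 30 GB left
drive 3: place d8 (26 GB), 5 GB left
drive 6: place d9 (52 GB), 12 GB left
drive 7: place d10 (36 GB), 28 GB left
drive 8: place d11 (48 GB), 16 GB left
drive 9: place d12 (34 GB), 30 GB left
drive 2: place d13 (16 GB), 9 GB left
drive 10: place d14 (46 GB), 18 GB left
drive 11: place d15 (54 GB), 10 GB left
Final drives: [15,46] [18,21,16] [33,26] [63] [34] [52] [36] [48] [34] [46] [54].

11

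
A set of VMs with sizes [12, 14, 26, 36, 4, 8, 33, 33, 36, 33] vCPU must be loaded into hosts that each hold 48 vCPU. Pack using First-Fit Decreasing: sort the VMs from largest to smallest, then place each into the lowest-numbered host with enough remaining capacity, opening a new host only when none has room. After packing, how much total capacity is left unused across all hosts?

53

Sorted descending: 36, 36, 33, 33, 33, 26, 14, 12, 8, 4.
host 1: place 36 vCPU, 12 vCPU left
host 2: place 36 vCPU, 12 vCPU left
host 3: place 33 vCPU, 15 vCPU left
host 4: place 33 vCPU, 15 vCPU left
host 5: place 33 vCPU, 15 vCPU left
host 6: place 26 vCPU, 22 vCPU left
host 3: place 14 vCPU, 1 vCPU left
host 1: place 12 vCPU, 0 vCPU left
host 2: place 8 vCPU, 4 vCPU left
host 2: place 4 vCPU, 0 vCPU left
6 hosts × 48 vCPU = 288 vCPU; used 235 vCPU; unused 53 vCPU.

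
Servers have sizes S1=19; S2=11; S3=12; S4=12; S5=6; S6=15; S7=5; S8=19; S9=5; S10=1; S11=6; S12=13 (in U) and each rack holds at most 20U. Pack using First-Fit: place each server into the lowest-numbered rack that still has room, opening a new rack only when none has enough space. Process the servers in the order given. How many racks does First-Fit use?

rack 1: place S1 (19U), 1U left
rack 2: place S2 (11U), 9U left
rack 3: place S3 (12U), 8U left
rack 4: place S4 (12U), 8U left
rack 2: place S5 (6U), 3U left
rack 5: place S6 (15U), 5U left
rack 3: place S7 (5U), 3U left
rack 6: place S8 (19U), 1U left
rack 4: place S9 (5U), 3U left
rack 1: place S10 (1U), 0U left
rack 7: place S11 (6U), 14U left
rack 7: place S12 (13U), 1U left
Final racks: [19,1] [11,6] [12,5] [12,5] [15] [19] [6,13].

7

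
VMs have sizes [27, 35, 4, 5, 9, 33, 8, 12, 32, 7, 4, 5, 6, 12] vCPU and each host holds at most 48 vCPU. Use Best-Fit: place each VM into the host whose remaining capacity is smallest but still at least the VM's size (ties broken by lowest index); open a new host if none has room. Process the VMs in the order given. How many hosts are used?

5

Put 27 vCPU in host 1; 21 vCPU remain.
Put 35 vCPU in host 2; 13 vCPU remain.
Put 4 vCPU in host 2; 9 vCPU remain.
Put 5 vCPU in host 2; 4 vCPU remain.
Put 9 vCPU in host 1; 12 vCPU remain.
Put 33 vCPU in host 3; 15 vCPU remain.
Put 8 vCPU in host 1; 4 vCPU remain.
Put 12 vCPU in host 3; 3 vCPU remain.
Put 32 vCPU in host 4; 16 vCPU remain.
Put 7 vCPU in host 4; 9 vCPU remain.
Put 4 vCPU in host 1; 0 vCPU remain.
Put 5 vCPU in host 4; 4 vCPU remain.
Put 6 vCPU in host 5; 42 vCPU remain.
Put 12 vCPU in host 5; 30 vCPU remain.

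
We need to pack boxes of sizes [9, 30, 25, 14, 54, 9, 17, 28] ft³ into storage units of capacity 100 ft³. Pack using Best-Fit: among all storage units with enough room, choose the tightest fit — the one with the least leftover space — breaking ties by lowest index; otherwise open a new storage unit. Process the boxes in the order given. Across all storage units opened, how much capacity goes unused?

14

Put 9 ft³ in storage unit 1; 91 ft³ remain.
Put 30 ft³ in storage unit 1; 61 ft³ remain.
Put 25 ft³ in storage unit 1; 36 ft³ remain.
Put 14 ft³ in storage unit 1; 22 ft³ remain.
Put 54 ft³ in storage unit 2; 46 ft³ remain.
Put 9 ft³ in storage unit 1; 13 ft³ remain.
Put 17 ft³ in storage unit 2; 29 ft³ remain.
Put 28 ft³ in storage unit 2; 1 ft³ remain.
2 storage units × 100 ft³ = 200 ft³; used 186 ft³; unused 14 ft³.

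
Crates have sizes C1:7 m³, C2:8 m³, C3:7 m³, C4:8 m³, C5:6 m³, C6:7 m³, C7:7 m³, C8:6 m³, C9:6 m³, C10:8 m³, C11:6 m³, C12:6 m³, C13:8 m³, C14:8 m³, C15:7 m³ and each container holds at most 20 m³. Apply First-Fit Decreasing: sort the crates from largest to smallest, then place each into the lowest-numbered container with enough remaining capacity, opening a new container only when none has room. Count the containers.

6

Sorted descending: 8, 8, 8, 8, 8, 7, 7, 7, 7, 7, 6, 6, 6, 6, 6.
8 m³ → container 1 (remaining 12 m³)
8 m³ → container 1 (remaining 4 m³)
8 m³ → container 2 (remaining 12 m³)
8 m³ → container 2 (remaining 4 m³)
8 m³ → container 3 (remaining 12 m³)
7 m³ → container 3 (remaining 5 m³)
7 m³ → container 4 (remaining 13 m³)
7 m³ → container 4 (remaining 6 m³)
7 m³ → container 5 (remaining 13 m³)
7 m³ → container 5 (remaining 6 m³)
6 m³ → container 4 (remaining 0 m³)
6 m³ → container 5 (remaining 0 m³)
6 m³ → container 6 (remaining 14 m³)
6 m³ → container 6 (remaining 8 m³)
6 m³ → container 6 (remaining 2 m³)
Final containers: [8,8] [8,8] [8,7] [7,7,6] [7,7,6] [6,6,6].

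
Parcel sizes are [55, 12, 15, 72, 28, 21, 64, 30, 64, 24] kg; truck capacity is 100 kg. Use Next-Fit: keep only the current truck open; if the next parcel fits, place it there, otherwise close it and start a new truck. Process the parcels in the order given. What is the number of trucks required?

Put 55 kg in truck 1; 45 kg remain.
Put 12 kg in truck 1; 33 kg remain.
Put 15 kg in truck 1; 18 kg remain.
Put 72 kg in truck 2; 28 kg remain.
Put 28 kg in truck 2; 0 kg remain.
Put 21 kg in truck 3; 79 kg remain.
Put 64 kg in truck 3; 15 kg remain.
Put 30 kg in truck 4; 70 kg remain.
Put 64 kg in truck 4; 6 kg remain.
Put 24 kg in truck 5; 76 kg remain.
Final trucks: [55,12,15] [72,28] [21,64] [30,64] [24].

5 trucks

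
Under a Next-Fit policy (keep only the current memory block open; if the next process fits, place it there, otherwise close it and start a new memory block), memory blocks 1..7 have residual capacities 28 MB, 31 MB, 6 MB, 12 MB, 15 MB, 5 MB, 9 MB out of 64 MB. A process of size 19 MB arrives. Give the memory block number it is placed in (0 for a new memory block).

0

Next-Fit only looks at memory block 7, which has 9 MB free.
19 MB does not fit, so a new memory block is opened.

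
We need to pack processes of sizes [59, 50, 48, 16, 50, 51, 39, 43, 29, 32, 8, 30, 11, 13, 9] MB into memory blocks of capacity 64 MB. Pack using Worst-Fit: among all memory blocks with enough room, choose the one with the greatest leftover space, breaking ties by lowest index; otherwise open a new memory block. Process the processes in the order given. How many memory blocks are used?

Put 59 MB in memory block 1; 5 MB remain.
Put 50 MB in memory block 2; 14 MB remain.
Put 48 MB in memory block 3; 16 MB remain.
Put 16 MB in memory block 3; 0 MB remain.
Put 50 MB in memory block 4; 14 MB remain.
Put 51 MB in memory block 5; 13 MB remain.
Put 39 MB in memory block 6; 25 MB remain.
Put 43 MB in memory block 7; 21 MB remain.
Put 29 MB in memory block 8; 35 MB remain.
Put 32 MB in memory block 8; 3 MB remain.
Put 8 MB in memory block 6; 17 MB remain.
Put 30 MB in memory block 9; 34 MB remain.
Put 11 MB in memory block 9; 23 MB remain.
Put 13 MB in memory block 9; 10 MB remain.
Put 9 MB in memory block 7; 12 MB remain.
Final memory blocks: [59] [50] [48,16] [50] [51] [39,8] [43,9] [29,32] [30,11,13].

9 memory blocks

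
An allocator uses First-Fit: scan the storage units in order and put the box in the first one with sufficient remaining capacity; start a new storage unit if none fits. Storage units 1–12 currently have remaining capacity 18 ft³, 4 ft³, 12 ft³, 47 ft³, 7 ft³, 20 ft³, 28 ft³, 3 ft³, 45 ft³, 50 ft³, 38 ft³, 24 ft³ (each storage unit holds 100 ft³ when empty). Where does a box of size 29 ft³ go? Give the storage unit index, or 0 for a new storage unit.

Storage units with room: storage unit 4 (47 ft³), storage unit 9 (45 ft³), storage unit 10 (50 ft³), storage unit 11 (38 ft³).
The first with room is storage unit 4.

4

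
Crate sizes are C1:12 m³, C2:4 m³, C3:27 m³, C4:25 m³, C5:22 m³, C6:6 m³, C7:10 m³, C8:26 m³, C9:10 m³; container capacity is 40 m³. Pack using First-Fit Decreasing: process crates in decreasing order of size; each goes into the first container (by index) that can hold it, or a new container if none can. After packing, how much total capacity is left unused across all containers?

Sorted descending: 27, 26, 25, 22, 12, 10, 10, 6, 4.
Put 27 m³ in container 1; 13 m³ remain.
Put 26 m³ in container 2; 14 m³ remain.
Put 25 m³ in container 3; 15 m³ remain.
Put 22 m³ in container 4; 18 m³ remain.
Put 12 m³ in container 1; 1 m³ remain.
Put 10 m³ in container 2; 4 m³ remain.
Put 10 m³ in container 3; 5 m³ remain.
Put 6 m³ in container 4; 12 m³ remain.
Put 4 m³ in container 2; 0 m³ remain.
4 containers × 40 m³ = 160 m³; used 142 m³; unused 18 m³.

18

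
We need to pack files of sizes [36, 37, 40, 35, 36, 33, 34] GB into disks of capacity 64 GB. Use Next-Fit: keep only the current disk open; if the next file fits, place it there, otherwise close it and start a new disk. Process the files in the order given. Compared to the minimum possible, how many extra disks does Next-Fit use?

Next-Fit: [36] [37] [40] [35] [36] [33] [34] → 7 disks.
7 files exceed 32 GB (half the capacity), and no two of those can share a disk, so at least 7 disks are needed.
So 7 is already optimal.

0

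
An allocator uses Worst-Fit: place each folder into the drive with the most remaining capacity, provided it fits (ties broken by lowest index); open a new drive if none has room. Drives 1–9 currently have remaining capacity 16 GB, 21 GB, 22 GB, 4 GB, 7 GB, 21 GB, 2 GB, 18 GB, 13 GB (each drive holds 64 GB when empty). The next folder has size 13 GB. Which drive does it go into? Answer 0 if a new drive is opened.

Drives with room: drive 1 (16 GB), drive 2 (21 GB), drive 3 (22 GB), drive 6 (21 GB), drive 8 (18 GB), drive 9 (13 GB).
Most room is drive 3 with 22 GB free.

3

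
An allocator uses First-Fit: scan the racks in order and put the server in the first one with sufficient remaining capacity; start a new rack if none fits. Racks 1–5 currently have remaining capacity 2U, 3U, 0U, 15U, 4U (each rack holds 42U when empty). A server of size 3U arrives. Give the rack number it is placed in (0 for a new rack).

2

Racks with room: rack 2 (3U), rack 4 (15U), rack 5 (4U).
The first with room is rack 2.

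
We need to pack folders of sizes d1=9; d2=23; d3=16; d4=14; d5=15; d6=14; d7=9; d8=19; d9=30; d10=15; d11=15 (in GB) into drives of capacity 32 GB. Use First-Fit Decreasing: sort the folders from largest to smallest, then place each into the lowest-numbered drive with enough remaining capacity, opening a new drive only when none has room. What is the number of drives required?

6

Sorted descending: 30, 23, 19, 16, 15, 15, 15, 14, 14, 9, 9.
drive 1: place 30 GB, 2 GB left
drive 2: place 23 GB, 9 GB left
drive 3: place 19 GB, 13 GB left
drive 4: place 16 GB, 16 GB left
drive 4: place 15 GB, 1 GB left
drive 5: place 15 GB, 17 GB left
drive 5: place 15 GB, 2 GB left
drive 6: place 14 GB, 18 GB left
drive 6: place 14 GB, 4 GB left
drive 2: place 9 GB, 0 GB left
drive 3: place 9 GB, 4 GB left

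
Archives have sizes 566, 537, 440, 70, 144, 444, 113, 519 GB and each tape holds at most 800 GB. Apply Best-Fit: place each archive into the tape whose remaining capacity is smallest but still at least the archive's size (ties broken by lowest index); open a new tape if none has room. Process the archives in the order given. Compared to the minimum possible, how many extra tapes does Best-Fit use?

Best-Fit: [566,70,144] [537,113] [440] [444] [519] → 5 tapes.
5 archives exceed 400 GB (half the capacity), and no two of those can share a tape, so at least 5 tapes are needed.
So 5 is already optimal.

0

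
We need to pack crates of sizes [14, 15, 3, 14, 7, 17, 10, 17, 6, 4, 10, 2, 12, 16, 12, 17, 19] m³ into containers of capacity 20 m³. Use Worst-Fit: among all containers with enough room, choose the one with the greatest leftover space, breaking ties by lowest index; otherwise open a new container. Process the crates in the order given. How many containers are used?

12 containers

14 m³ → container 1 (remaining 6 m³)
15 m³ → container 2 (remaining 5 m³)
3 m³ → container 1 (remaining 3 m³)
14 m³ → container 3 (remaining 6 m³)
7 m³ → container 4 (remaining 13 m³)
17 m³ → container 5 (remaining 3 m³)
10 m³ → container 4 (remaining 3 m³)
17 m³ → container 6 (remaining 3 m³)
6 m³ → container 3 (remaining 0 m³)
4 m³ → container 2 (remaining 1 m³)
10 m³ → container 7 (remaining 10 m³)
2 m³ → container 7 (remaining 8 m³)
12 m³ → container 8 (remaining 8 m³)
16 m³ → container 9 (remaining 4 m³)
12 m³ → container 10 (remaining 8 m³)
17 m³ → container 11 (remaining 3 m³)
19 m³ → container 12 (remaining 1 m³)
Final containers: [14,3] [15,4] [14,6] [7,10] [17] [17] [10,2] [12] [16] [12] [17] [19].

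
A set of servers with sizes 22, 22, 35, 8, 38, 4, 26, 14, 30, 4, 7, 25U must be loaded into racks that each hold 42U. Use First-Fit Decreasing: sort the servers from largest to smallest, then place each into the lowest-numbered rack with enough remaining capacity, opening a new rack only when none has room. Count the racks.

Sorted descending: 38, 35, 30, 26, 25, 22, 22, 14, 8, 7, 4, 4.
rack 1: place 38U, 4U left
rack 2: place 35U, 7U left
rack 3: place 30U, 12U left
rack 4: place 26U, 16U left
rack 5: place 25U, 17U left
rack 6: place 22U, 20U left
rack 7: place 22U, 20U left
rack 4: place 14U, 2U left
rack 3: place 8U, 4U left
rack 2: place 7U, 0U left
rack 1: place 4U, 0U left
rack 3: place 4U, 0U left

7 racks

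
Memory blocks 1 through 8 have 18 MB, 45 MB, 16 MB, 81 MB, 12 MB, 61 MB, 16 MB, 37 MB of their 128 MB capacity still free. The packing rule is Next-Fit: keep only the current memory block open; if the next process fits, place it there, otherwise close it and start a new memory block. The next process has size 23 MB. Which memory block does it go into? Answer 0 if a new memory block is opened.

Next-Fit only looks at memory block 8, which has 37 MB free.
23 MB fits there.

8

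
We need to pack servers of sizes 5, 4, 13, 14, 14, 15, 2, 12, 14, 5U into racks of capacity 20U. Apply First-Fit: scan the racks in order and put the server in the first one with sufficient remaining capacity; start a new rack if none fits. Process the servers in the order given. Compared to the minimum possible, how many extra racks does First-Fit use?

1

First-Fit: [5,4,2,5] [13] [14] [14] [15] [12] [14] → 7 racks.
6 servers exceed 10U (half the capacity), and no two of those can share a rack, so at least 6 racks are needed.
An optimal packing achieves that bound: [15,5] [14,5] [14,4,2] [14] [13] [12] → 6 racks.
Excess: 7 − 6 = 1.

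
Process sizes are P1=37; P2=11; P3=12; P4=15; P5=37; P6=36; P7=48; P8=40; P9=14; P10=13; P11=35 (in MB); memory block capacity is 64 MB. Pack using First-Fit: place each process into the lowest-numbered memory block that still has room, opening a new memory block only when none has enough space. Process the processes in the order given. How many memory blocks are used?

memory block 1: place P1 (37 MB), 27 MB left
memory block 1: place P2 (11 MB), 16 MB left
memory block 1: place P3 (12 MB), 4 MB left
memory block 2: place P4 (15 MB), 49 MB left
memory block 2: place P5 (37 MB), 12 MB left
memory block 3: place P6 (36 MB), 28 MB left
memory block 4: place P7 (48 MB), 16 MB left
memory block 5: place P8 (40 MB), 24 MB left
memory block 3: place P9 (14 MB), 14 MB left
memory block 3: place P10 (13 MB), 1 MB left
memory block 6: place P11 (35 MB), 29 MB left

6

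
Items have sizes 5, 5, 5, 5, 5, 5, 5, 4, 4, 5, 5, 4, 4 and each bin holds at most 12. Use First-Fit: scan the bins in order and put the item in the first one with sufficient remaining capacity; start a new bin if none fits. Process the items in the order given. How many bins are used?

7

5 → bin 1 (remaining 7)
5 → bin 1 (remaining 2)
5 → bin 2 (remaining 7)
5 → bin 2 (remaining 2)
5 → bin 3 (remaining 7)
5 → bin 3 (remaining 2)
5 → bin 4 (remaining 7)
4 → bin 4 (remaining 3)
4 → bin 5 (remaining 8)
5 → bin 5 (remaining 3)
5 → bin 6 (remaining 7)
4 → bin 6 (remaining 3)
4 → bin 7 (remaining 8)
Final bins: [5,5] [5,5] [5,5] [5,4] [4,5] [5,4] [4].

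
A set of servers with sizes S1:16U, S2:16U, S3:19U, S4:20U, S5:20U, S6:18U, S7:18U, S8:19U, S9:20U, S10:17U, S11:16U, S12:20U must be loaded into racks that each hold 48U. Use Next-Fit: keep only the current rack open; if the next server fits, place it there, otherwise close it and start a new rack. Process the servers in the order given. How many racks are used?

6

Put S1 (16U) in rack 1; 32U remain.
Put S2 (16U) in rack 1; 16U remain.
Put S3 (19U) in rack 2; 29U remain.
Put S4 (20U) in rack 2; 9U remain.
Put S5 (20U) in rack 3; 28U remain.
Put S6 (18U) in rack 3; 10U remain.
Put S7 (18U) in rack 4; 30U remain.
Put S8 (19U) in rack 4; 11U remain.
Put S9 (20U) in rack 5; 28U remain.
Put S10 (17U) in rack 5; 11U remain.
Put S11 (16U) in rack 6; 32U remain.
Put S12 (20U) in rack 6; 12U remain.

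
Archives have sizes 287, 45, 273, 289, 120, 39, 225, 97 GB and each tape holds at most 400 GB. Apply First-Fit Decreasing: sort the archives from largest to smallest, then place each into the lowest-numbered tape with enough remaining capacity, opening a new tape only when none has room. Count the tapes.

Sorted descending: 289, 287, 273, 225, 120, 97, 45, 39.
289 GB → tape 1 (remaining 111 GB)
287 GB → tape 2 (remaining 113 GB)
273 GB → tape 3 (remaining 127 GB)
225 GB → tape 4 (remaining 175 GB)
120 GB → tape 3 (remaining 7 GB)
97 GB → tape 1 (remaining 14 GB)
45 GB → tape 2 (remaining 68 GB)
39 GB → tape 2 (remaining 29 GB)

4 tapes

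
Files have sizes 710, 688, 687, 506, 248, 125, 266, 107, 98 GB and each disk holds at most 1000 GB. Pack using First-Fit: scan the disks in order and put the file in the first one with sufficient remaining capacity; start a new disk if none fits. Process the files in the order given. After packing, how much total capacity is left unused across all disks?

565

Put 710 GB in disk 1; 290 GB remain.
Put 688 GB in disk 2; 312 GB remain.
Put 687 GB in disk 3; 313 GB remain.
Put 506 GB in disk 4; 494 GB remain.
Put 248 GB in disk 1; 42 GB remain.
Put 125 GB in disk 2; 187 GB remain.
Put 266 GB in disk 3; 47 GB remain.
Put 107 GB in disk 2; 80 GB remain.
Put 98 GB in disk 4; 396 GB remain.
4 disks × 1000 GB = 4000 GB; used 3435 GB; unused 565 GB.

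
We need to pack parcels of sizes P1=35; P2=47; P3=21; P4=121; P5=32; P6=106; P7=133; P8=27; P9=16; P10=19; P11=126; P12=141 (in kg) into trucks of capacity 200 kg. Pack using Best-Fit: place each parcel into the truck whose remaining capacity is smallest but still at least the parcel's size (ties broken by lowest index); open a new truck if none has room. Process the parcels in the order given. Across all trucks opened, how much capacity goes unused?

Put P1 (35 kg) in truck 1; 165 kg remain.
Put P2 (47 kg) in truck 1; 118 kg remain.
Put P3 (21 kg) in truck 1; 97 kg remain.
Put P4 (121 kg) in truck 2; 79 kg remain.
Put P5 (32 kg) in truck 2; 47 kg remain.
Put P6 (106 kg) in truck 3; 94 kg remain.
Put P7 (133 kg) in truck 4; 67 kg remain.
Put P8 (27 kg) in truck 2; 20 kg remain.
Put P9 (16 kg) in truck 2; 4 kg remain.
Put P10 (19 kg) in truck 4; 48 kg remain.
Put P11 (126 kg) in truck 5; 74 kg remain.
Put P12 (141 kg) in truck 6; 59 kg remain.
6 trucks × 200 kg = 1200 kg; used 824 kg; unused 376 kg.

376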